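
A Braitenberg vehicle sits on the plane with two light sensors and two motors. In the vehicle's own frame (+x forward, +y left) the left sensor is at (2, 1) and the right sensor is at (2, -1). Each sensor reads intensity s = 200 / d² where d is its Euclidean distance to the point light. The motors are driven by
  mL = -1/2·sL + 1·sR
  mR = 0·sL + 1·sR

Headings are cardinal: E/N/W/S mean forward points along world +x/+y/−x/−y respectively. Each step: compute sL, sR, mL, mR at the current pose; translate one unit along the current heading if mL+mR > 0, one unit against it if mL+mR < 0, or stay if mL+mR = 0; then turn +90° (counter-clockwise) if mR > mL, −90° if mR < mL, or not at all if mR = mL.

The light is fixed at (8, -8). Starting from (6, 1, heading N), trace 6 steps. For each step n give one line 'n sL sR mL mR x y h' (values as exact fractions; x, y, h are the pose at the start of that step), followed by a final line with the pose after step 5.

0 20/13 100/61 690/793 100/61 6 1 N
1 200/97 200/137 5700/13289 200/137 6 2 W
2 50/17 5/2 35/34 5/2 5 2 S
3 200/101 40/13 2740/1313 40/13 5 1 E
4 20/13 100/61 690/793 100/61 6 1 N
5 200/97 200/137 5700/13289 200/137 6 2 W
final 5 2 S

n=0: pose=(6,1,N); sL=20/13, sR=100/61; mL=690/793, mR=100/61; mL+mR=1990/793 → advance +1; mR−mL=10/13 → turn +1·90°
n=1: pose=(6,2,W); sL=200/97, sR=200/137; mL=5700/13289, mR=200/137; mL+mR=25100/13289 → advance +1; mR−mL=100/97 → turn +1·90°
n=2: pose=(5,2,S); sL=50/17, sR=5/2; mL=35/34, mR=5/2; mL+mR=60/17 → advance +1; mR−mL=25/17 → turn +1·90°
n=3: pose=(5,1,E); sL=200/101, sR=40/13; mL=2740/1313, mR=40/13; mL+mR=6780/1313 → advance +1; mR−mL=100/101 → turn +1·90°
n=4: pose=(6,1,N); sL=20/13, sR=100/61; mL=690/793, mR=100/61; mL+mR=1990/793 → advance +1; mR−mL=10/13 → turn +1·90°
n=5: pose=(6,2,W); sL=200/97, sR=200/137; mL=5700/13289, mR=200/137; mL+mR=25100/13289 → advance +1; mR−mL=100/97 → turn +1·90°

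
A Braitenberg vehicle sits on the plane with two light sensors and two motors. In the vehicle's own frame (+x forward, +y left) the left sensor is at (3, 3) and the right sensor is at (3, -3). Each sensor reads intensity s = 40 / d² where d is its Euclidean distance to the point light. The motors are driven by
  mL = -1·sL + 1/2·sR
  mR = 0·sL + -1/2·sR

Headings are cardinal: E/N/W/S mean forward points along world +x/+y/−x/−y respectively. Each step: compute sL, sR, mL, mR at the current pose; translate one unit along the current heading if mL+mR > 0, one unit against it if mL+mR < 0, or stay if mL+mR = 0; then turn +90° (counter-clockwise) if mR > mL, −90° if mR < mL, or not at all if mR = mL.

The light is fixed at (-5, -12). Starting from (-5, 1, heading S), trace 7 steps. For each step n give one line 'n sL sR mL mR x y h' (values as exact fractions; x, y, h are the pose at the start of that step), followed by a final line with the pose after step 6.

0 40/109 40/109 -20/109 -20/109 -5 1 S
1 4/13 4/13 -2/13 -2/13 -5 2 S
2 40/153 40/153 -20/153 -20/153 -5 3 S
3 20/89 20/89 -10/89 -10/89 -5 4 S
4 8/41 8/41 -4/41 -4/41 -5 5 S
5 20/117 20/117 -10/117 -10/117 -5 6 S
6 8/53 8/53 -4/53 -4/53 -5 7 S
final -5 8 S

n=0: pose=(-5,1,S); sL=40/109, sR=40/109; mL=-20/109, mR=-20/109; mL+mR=-40/109 → advance -1; mR−mL=0 → turn +0·90°
n=1: pose=(-5,2,S); sL=4/13, sR=4/13; mL=-2/13, mR=-2/13; mL+mR=-4/13 → advance -1; mR−mL=0 → turn +0·90°
n=2: pose=(-5,3,S); sL=40/153, sR=40/153; mL=-20/153, mR=-20/153; mL+mR=-40/153 → advance -1; mR−mL=0 → turn +0·90°
n=3: pose=(-5,4,S); sL=20/89, sR=20/89; mL=-10/89, mR=-10/89; mL+mR=-20/89 → advance -1; mR−mL=0 → turn +0·90°
n=4: pose=(-5,5,S); sL=8/41, sR=8/41; mL=-4/41, mR=-4/41; mL+mR=-8/41 → advance -1; mR−mL=0 → turn +0·90°
n=5: pose=(-5,6,S); sL=20/117, sR=20/117; mL=-10/117, mR=-10/117; mL+mR=-20/117 → advance -1; mR−mL=0 → turn +0·90°
n=6: pose=(-5,7,S); sL=8/53, sR=8/53; mL=-4/53, mR=-4/53; mL+mR=-8/53 → advance -1; mR−mL=0 → turn +0·90°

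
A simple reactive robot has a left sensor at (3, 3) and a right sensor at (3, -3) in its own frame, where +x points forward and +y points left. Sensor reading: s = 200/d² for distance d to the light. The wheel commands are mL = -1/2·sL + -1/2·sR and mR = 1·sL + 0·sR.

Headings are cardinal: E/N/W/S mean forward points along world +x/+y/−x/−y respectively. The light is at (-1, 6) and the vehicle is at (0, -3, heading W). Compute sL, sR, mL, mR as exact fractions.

50/37 5 -235/74 50/37

left sensor world pos  = (-3, -6); dL² = 148
right sensor world pos = (-3, 0); dR² = 40
sL = 200/148 = 50/37
sR = 200/40 = 5
mL = -1/2·sL + -1/2·sR = -235/74
mR = 1·sL + 0·sR = 50/37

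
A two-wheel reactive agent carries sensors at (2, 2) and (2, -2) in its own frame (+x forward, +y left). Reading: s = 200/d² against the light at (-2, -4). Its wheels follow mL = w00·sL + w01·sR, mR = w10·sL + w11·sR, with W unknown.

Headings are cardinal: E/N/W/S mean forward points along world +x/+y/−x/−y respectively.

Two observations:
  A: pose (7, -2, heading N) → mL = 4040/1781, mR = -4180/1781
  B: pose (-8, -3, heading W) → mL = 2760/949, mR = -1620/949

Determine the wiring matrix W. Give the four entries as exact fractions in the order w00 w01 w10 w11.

obs A: pose=(7,-2,N) → sL=40/13, sR=200/137, mL=4040/1781, mR=-4180/1781
obs B: pose=(-8,-3,W) → sL=40/13, sR=200/73, mL=2760/949, mR=-1620/949
sensor matrix S = [[40/13, 200/137], [40/13, 200/73]]; det S = 512000/130013
solve [mL_A; mL_B] = S·[w00; w01] and [mR_A; mR_B] = S·[w10; w11]:
  w00 = 1/2, w01 = 1/2, w10 = -1, w11 = 1/2

1/2 1/2 -1 1/2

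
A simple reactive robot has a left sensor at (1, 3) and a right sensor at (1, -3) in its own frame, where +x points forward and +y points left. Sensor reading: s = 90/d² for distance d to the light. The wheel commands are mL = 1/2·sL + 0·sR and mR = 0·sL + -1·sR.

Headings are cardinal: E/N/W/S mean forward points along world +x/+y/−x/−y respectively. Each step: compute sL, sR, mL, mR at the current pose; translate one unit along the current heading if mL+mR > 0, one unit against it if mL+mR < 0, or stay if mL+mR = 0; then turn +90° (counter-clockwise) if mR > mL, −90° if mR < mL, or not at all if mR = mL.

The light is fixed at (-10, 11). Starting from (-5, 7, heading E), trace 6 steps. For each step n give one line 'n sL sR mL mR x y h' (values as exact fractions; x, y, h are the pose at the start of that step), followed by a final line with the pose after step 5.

0 90/37 18/17 45/37 -18/17 -5 7 E
1 45/53 45/17 45/106 -45/17 -4 7 S
2 90/61 18/5 45/61 -18/5 -4 8 W
3 9/2 45/52 9/4 -45/52 -3 8 N
4 18/13 90/89 9/13 -90/89 -3 9 E
5 1 5 1/2 -5 -4 9 S
final -4 10 W

n=0: pose=(-5,7,E); sL=90/37, sR=18/17; mL=45/37, mR=-18/17; mL+mR=99/629 → advance +1; mR−mL=-1431/629 → turn -1·90°
n=1: pose=(-4,7,S); sL=45/53, sR=45/17; mL=45/106, mR=-45/17; mL+mR=-4005/1802 → advance -1; mR−mL=-5535/1802 → turn -1·90°
n=2: pose=(-4,8,W); sL=90/61, sR=18/5; mL=45/61, mR=-18/5; mL+mR=-873/305 → advance -1; mR−mL=-1323/305 → turn -1·90°
n=3: pose=(-3,8,N); sL=9/2, sR=45/52; mL=9/4, mR=-45/52; mL+mR=18/13 → advance +1; mR−mL=-81/26 → turn -1·90°
n=4: pose=(-3,9,E); sL=18/13, sR=90/89; mL=9/13, mR=-90/89; mL+mR=-369/1157 → advance -1; mR−mL=-1971/1157 → turn -1·90°
n=5: pose=(-4,9,S); sL=1, sR=5; mL=1/2, mR=-5; mL+mR=-9/2 → advance -1; mR−mL=-11/2 → turn -1·90°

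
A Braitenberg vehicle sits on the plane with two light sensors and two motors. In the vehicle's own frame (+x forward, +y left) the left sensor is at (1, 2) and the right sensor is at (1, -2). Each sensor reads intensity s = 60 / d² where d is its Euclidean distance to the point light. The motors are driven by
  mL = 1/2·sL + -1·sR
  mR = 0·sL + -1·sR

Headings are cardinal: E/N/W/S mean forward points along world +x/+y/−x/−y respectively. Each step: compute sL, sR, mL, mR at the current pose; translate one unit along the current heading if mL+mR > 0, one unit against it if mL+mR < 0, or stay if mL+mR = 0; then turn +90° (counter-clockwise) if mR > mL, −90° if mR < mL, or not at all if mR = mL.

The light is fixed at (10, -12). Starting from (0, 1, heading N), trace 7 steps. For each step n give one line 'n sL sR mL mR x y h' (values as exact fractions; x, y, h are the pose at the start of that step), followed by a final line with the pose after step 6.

0 3/17 3/13 -63/442 -3/13 0 1 N
1 60/277 60/181 -11190/50137 -60/181 0 0 E
2 30/101 6/29 -171/2929 -6/29 -1 0 S
3 12/53 20/123 -322/6519 -20/123 -1 1 W
4 3/17 3/13 -63/442 -3/13 0 1 N
5 60/277 60/181 -11190/50137 -60/181 0 0 E
6 30/101 6/29 -171/2929 -6/29 -1 0 S
final -1 1 W

n=0: pose=(0,1,N); sL=3/17, sR=3/13; mL=-63/442, mR=-3/13; mL+mR=-165/442 → advance -1; mR−mL=-3/34 → turn -1·90°
n=1: pose=(0,0,E); sL=60/277, sR=60/181; mL=-11190/50137, mR=-60/181; mL+mR=-27810/50137 → advance -1; mR−mL=-30/277 → turn -1·90°
n=2: pose=(-1,0,S); sL=30/101, sR=6/29; mL=-171/2929, mR=-6/29; mL+mR=-777/2929 → advance -1; mR−mL=-15/101 → turn -1·90°
n=3: pose=(-1,1,W); sL=12/53, sR=20/123; mL=-322/6519, mR=-20/123; mL+mR=-1382/6519 → advance -1; mR−mL=-6/53 → turn -1·90°
n=4: pose=(0,1,N); sL=3/17, sR=3/13; mL=-63/442, mR=-3/13; mL+mR=-165/442 → advance -1; mR−mL=-3/34 → turn -1·90°
n=5: pose=(0,0,E); sL=60/277, sR=60/181; mL=-11190/50137, mR=-60/181; mL+mR=-27810/50137 → advance -1; mR−mL=-30/277 → turn -1·90°
n=6: pose=(-1,0,S); sL=30/101, sR=6/29; mL=-171/2929, mR=-6/29; mL+mR=-777/2929 → advance -1; mR−mL=-15/101 → turn -1·90°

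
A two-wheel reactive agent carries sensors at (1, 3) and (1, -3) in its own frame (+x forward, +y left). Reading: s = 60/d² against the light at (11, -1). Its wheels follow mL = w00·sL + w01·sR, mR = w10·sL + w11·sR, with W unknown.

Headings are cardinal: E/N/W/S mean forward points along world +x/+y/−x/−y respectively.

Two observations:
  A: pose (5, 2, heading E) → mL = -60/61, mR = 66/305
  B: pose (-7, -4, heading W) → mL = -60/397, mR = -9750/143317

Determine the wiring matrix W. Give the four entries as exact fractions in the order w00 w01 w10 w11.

-1 0 -1 1/2

obs A: pose=(5,2,E) → sL=60/61, sR=12/5, mL=-60/61, mR=66/305
obs B: pose=(-7,-4,W) → sL=60/397, sR=60/361, mL=-60/397, mR=-9750/143317
sensor matrix S = [[60/61, 12/5], [60/397, 60/361]]; det S = -1741824/8742337
solve [mL_A; mL_B] = S·[w00; w01] and [mR_A; mR_B] = S·[w10; w11]:
  w00 = -1, w01 = 0, w10 = -1, w11 = 1/2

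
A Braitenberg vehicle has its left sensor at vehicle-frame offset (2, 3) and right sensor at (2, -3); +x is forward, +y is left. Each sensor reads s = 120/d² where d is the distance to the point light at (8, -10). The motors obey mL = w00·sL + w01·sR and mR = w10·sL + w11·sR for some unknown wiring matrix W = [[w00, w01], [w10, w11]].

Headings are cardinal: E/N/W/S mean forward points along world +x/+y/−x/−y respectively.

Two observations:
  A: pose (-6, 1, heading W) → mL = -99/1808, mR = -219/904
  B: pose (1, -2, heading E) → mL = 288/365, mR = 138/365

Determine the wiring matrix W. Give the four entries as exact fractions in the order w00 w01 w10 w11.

-1/2 1/2 -1 1/2

obs A: pose=(-6,1,W) → sL=3/8, sR=30/113, mL=-99/1808, mR=-219/904
obs B: pose=(1,-2,E) → sL=60/73, sR=12/5, mL=288/365, mR=138/365
sensor matrix S = [[3/8, 30/113], [60/73, 12/5]]; det S = 56241/82490
solve [mL_A; mL_B] = S·[w00; w01] and [mR_A; mR_B] = S·[w10; w11]:
  w00 = -1/2, w01 = 1/2, w10 = -1, w11 = 1/2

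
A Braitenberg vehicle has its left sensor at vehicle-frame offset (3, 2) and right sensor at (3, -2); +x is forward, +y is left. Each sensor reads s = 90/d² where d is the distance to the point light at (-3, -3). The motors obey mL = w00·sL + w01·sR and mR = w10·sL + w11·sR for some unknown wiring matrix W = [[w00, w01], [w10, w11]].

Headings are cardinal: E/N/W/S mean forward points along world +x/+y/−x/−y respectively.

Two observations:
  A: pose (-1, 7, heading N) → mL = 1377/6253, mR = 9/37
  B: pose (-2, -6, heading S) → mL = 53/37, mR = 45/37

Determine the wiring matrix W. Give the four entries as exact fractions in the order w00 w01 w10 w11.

-1/2 1 0 1/2

obs A: pose=(-1,7,N) → sL=90/169, sR=18/37, mL=1377/6253, mR=9/37
obs B: pose=(-2,-6,S) → sL=2, sR=90/37, mL=53/37, mR=45/37
sensor matrix S = [[90/169, 18/37], [2, 90/37]]; det S = 2016/6253
solve [mL_A; mL_B] = S·[w00; w01] and [mR_A; mR_B] = S·[w10; w11]:
  w00 = -1/2, w01 = 1, w10 = 0, w11 = 1/2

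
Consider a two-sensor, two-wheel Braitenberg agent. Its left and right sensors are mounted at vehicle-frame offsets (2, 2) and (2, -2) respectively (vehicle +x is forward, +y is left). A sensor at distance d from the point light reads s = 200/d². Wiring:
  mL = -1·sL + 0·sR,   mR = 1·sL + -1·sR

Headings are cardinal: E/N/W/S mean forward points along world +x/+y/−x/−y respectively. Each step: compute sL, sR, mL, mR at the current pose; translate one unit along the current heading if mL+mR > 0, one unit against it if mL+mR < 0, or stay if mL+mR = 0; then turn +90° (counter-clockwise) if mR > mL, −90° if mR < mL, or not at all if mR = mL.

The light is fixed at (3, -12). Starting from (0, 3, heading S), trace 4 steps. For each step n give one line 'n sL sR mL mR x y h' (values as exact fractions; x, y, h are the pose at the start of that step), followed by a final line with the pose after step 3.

n=0: pose=(0,3,S); sL=20/17, sR=100/97; mL=-20/17, mR=240/1649; mL+mR=-100/97 → advance -1; mR−mL=2180/1649 → turn +1·90°
n=1: pose=(0,4,E); sL=8/13, sR=200/197; mL=-8/13, mR=-1024/2561; mL+mR=-200/197 → advance -1; mR−mL=552/2561 → turn +1·90°
n=2: pose=(-1,4,N); sL=5/9, sR=25/41; mL=-5/9, mR=-20/369; mL+mR=-25/41 → advance -1; mR−mL=185/369 → turn +1·90°
n=3: pose=(-1,3,W); sL=40/41, sR=8/13; mL=-40/41, mR=192/533; mL+mR=-8/13 → advance -1; mR−mL=712/533 → turn +1·90°

0 20/17 100/97 -20/17 240/1649 0 3 S
1 8/13 200/197 -8/13 -1024/2561 0 4 E
2 5/9 25/41 -5/9 -20/369 -1 4 N
3 40/41 8/13 -40/41 192/533 -1 3 W
final 0 3 S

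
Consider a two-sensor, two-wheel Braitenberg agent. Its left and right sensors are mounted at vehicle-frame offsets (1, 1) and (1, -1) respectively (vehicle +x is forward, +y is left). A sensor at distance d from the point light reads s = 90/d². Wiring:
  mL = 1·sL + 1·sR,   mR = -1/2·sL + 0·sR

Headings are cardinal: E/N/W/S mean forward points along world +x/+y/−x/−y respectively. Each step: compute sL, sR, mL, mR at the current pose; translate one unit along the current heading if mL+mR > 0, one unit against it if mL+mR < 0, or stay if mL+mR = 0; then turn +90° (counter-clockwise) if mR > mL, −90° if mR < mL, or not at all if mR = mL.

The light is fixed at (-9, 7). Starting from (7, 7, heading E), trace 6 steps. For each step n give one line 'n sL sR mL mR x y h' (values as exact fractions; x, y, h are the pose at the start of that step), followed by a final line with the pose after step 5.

0 9/29 9/29 18/29 -9/58 7 7 E
1 18/65 90/257 10476/16705 -9/65 8 7 S
2 9/26 45/128 1161/1664 -9/52 8 6 W
3 2/5 90/289 1028/1445 -1/5 7 6 N
4 9/29 9/29 18/29 -9/58 7 7 E
5 18/65 90/257 10476/16705 -9/65 8 7 S
final 8 6 W

n=0: pose=(7,7,E); sL=9/29, sR=9/29; mL=18/29, mR=-9/58; mL+mR=27/58 → advance +1; mR−mL=-45/58 → turn -1·90°
n=1: pose=(8,7,S); sL=18/65, sR=90/257; mL=10476/16705, mR=-9/65; mL+mR=8163/16705 → advance +1; mR−mL=-12789/16705 → turn -1·90°
n=2: pose=(8,6,W); sL=9/26, sR=45/128; mL=1161/1664, mR=-9/52; mL+mR=873/1664 → advance +1; mR−mL=-1449/1664 → turn -1·90°
n=3: pose=(7,6,N); sL=2/5, sR=90/289; mL=1028/1445, mR=-1/5; mL+mR=739/1445 → advance +1; mR−mL=-1317/1445 → turn -1·90°
n=4: pose=(7,7,E); sL=9/29, sR=9/29; mL=18/29, mR=-9/58; mL+mR=27/58 → advance +1; mR−mL=-45/58 → turn -1·90°
n=5: pose=(8,7,S); sL=18/65, sR=90/257; mL=10476/16705, mR=-9/65; mL+mR=8163/16705 → advance +1; mR−mL=-12789/16705 → turn -1·90°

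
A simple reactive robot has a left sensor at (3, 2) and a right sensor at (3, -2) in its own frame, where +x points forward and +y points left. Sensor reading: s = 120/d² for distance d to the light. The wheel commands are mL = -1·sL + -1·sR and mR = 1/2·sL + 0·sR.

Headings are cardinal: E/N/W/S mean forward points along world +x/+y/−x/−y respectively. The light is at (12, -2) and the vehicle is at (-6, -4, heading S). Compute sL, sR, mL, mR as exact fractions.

left sensor world pos  = (-4, -7); dL² = 281
right sensor world pos = (-8, -7); dR² = 425
sL = 120/281 = 120/281
sR = 120/425 = 24/85
mL = -1·sL + -1·sR = -16944/23885
mR = 1/2·sL + 0·sR = 60/281

120/281 24/85 -16944/23885 60/281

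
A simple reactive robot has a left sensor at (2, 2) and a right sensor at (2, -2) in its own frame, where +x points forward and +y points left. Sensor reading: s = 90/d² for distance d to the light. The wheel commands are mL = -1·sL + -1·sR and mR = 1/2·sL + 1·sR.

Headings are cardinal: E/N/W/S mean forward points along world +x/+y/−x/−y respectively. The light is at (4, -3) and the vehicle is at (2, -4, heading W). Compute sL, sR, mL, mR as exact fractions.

18/5 90/17 -756/85 603/85

left sensor world pos  = (0, -6); dL² = 25
right sensor world pos = (0, -2); dR² = 17
sL = 90/25 = 18/5
sR = 90/17 = 90/17
mL = -1·sL + -1·sR = -756/85
mR = 1/2·sL + 1·sR = 603/85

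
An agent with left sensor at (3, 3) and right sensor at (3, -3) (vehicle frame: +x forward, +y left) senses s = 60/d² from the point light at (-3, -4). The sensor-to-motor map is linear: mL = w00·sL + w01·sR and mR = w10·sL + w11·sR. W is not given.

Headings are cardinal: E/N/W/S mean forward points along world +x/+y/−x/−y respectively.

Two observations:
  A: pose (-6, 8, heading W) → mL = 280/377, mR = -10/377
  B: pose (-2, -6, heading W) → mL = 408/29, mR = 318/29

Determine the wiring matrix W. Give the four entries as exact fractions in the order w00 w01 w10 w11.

1 1 -1/2 1

obs A: pose=(-6,8,W) → sL=20/39, sR=20/87, mL=280/377, mR=-10/377
obs B: pose=(-2,-6,W) → sL=60/29, sR=12, mL=408/29, mR=318/29
sensor matrix S = [[20/39, 20/87], [60/29, 12]]; det S = 62080/10933
solve [mL_A; mL_B] = S·[w00; w01] and [mR_A; mR_B] = S·[w10; w11]:
  w00 = 1, w01 = 1, w10 = -1/2, w11 = 1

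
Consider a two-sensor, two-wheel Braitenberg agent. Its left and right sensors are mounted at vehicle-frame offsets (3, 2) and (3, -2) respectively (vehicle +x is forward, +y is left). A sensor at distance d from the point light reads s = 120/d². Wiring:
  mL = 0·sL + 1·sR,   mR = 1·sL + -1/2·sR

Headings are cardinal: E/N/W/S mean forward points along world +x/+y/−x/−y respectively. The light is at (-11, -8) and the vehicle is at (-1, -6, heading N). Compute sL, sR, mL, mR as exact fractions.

120/89 120/169 120/169 14940/15041

left sensor world pos  = (-3, -3); dL² = 89
right sensor world pos = (1, -3); dR² = 169
sL = 120/89 = 120/89
sR = 120/169 = 120/169
mL = 0·sL + 1·sR = 120/169
mR = 1·sL + -1/2·sR = 14940/15041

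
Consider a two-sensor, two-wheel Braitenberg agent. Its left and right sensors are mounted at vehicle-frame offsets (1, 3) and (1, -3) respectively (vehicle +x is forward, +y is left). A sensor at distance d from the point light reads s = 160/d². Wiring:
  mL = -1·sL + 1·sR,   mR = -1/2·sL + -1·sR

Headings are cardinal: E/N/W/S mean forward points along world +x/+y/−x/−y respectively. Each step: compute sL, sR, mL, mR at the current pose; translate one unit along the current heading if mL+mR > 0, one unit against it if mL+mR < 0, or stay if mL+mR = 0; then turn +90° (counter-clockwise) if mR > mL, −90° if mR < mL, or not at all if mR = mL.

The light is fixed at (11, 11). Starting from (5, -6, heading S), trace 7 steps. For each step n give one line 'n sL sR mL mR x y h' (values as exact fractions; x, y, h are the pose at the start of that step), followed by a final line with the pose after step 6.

n=0: pose=(5,-6,S); sL=160/333, sR=32/81; mL=-256/2997, mR=-1904/2997; mL+mR=-80/111 → advance -1; mR−mL=-1648/2997 → turn -1·90°
n=1: pose=(5,-5,W); sL=16/41, sR=80/109; mL=1536/4469, mR=-4152/4469; mL+mR=-24/41 → advance -1; mR−mL=-5688/4469 → turn -1·90°
n=2: pose=(6,-5,N); sL=160/289, sR=160/229; mL=9600/66181, mR=-64560/66181; mL+mR=-240/289 → advance -1; mR−mL=-74160/66181 → turn -1·90°
n=3: pose=(6,-6,E); sL=40/53, sR=5/13; mL=-255/689, mR=-525/689; mL+mR=-60/53 → advance -1; mR−mL=-270/689 → turn -1·90°
n=4: pose=(5,-6,S); sL=160/333, sR=32/81; mL=-256/2997, mR=-1904/2997; mL+mR=-80/111 → advance -1; mR−mL=-1648/2997 → turn -1·90°
n=5: pose=(5,-5,W); sL=16/41, sR=80/109; mL=1536/4469, mR=-4152/4469; mL+mR=-24/41 → advance -1; mR−mL=-5688/4469 → turn -1·90°
n=6: pose=(6,-5,N); sL=160/289, sR=160/229; mL=9600/66181, mR=-64560/66181; mL+mR=-240/289 → advance -1; mR−mL=-74160/66181 → turn -1·90°

0 160/333 32/81 -256/2997 -1904/2997 5 -6 S
1 16/41 80/109 1536/4469 -4152/4469 5 -5 W
2 160/289 160/229 9600/66181 -64560/66181 6 -5 N
3 40/53 5/13 -255/689 -525/689 6 -6 E
4 160/333 32/81 -256/2997 -1904/2997 5 -6 S
5 16/41 80/109 1536/4469 -4152/4469 5 -5 W
6 160/289 160/229 9600/66181 -64560/66181 6 -5 N
final 6 -6 E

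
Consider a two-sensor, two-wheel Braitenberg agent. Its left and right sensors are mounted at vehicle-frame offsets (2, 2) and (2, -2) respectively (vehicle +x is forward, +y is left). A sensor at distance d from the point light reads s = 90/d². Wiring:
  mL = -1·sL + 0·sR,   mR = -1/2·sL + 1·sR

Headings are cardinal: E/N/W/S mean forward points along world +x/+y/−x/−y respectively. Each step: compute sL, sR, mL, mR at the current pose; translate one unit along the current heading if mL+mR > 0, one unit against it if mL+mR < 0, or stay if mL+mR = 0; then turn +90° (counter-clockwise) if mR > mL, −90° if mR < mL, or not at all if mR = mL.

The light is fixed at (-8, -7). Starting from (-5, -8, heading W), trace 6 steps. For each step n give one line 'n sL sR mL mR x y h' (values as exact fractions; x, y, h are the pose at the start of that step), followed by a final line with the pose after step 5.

n=0: pose=(-5,-8,W); sL=9, sR=45; mL=-9, mR=81/2; mL+mR=63/2 → advance +1; mR−mL=99/2 → turn +1·90°
n=1: pose=(-6,-8,S); sL=18/5, sR=10; mL=-18/5, mR=41/5; mL+mR=23/5 → advance +1; mR−mL=59/5 → turn +1·90°
n=2: pose=(-6,-9,E); sL=45/8, sR=45/16; mL=-45/8, mR=0; mL+mR=-45/8 → advance -1; mR−mL=45/8 → turn +1·90°
n=3: pose=(-7,-9,N); sL=90, sR=10; mL=-90, mR=-35; mL+mR=-125 → advance -1; mR−mL=55 → turn +1·90°
n=4: pose=(-7,-10,W); sL=45/13, sR=45; mL=-45/13, mR=1125/26; mL+mR=1035/26 → advance +1; mR−mL=1215/26 → turn +1·90°
n=5: pose=(-8,-10,S); sL=90/29, sR=90/29; mL=-90/29, mR=45/29; mL+mR=-45/29 → advance -1; mR−mL=135/29 → turn +1·90°

0 9 45 -9 81/2 -5 -8 W
1 18/5 10 -18/5 41/5 -6 -8 S
2 45/8 45/16 -45/8 0 -6 -9 E
3 90 10 -90 -35 -7 -9 N
4 45/13 45 -45/13 1125/26 -7 -10 W
5 90/29 90/29 -90/29 45/29 -8 -10 S
final -8 -9 E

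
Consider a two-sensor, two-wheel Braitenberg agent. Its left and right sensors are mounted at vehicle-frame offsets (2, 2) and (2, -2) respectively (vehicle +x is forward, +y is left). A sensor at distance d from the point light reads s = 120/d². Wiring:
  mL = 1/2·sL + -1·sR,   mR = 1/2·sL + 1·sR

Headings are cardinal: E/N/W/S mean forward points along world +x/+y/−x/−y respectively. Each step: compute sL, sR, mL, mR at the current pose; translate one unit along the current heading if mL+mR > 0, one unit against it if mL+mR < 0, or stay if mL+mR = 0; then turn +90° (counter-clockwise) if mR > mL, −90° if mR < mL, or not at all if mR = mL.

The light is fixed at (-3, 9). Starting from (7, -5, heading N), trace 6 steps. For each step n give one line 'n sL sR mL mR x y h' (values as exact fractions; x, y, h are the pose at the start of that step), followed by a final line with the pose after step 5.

0 15/26 5/12 -5/39 55/78 7 -5 N
1 120/289 24/37 -4716/10693 9156/10693 7 -4 W
2 60/173 60/137 -6270/23701 14490/23701 6 -4 S
3 24/53 120/377 -1836/19981 10884/19981 6 -5 E
4 15/26 5/12 -5/39 55/78 7 -5 N
5 120/289 24/37 -4716/10693 9156/10693 7 -4 W
final 6 -4 S

n=0: pose=(7,-5,N); sL=15/26, sR=5/12; mL=-5/39, mR=55/78; mL+mR=15/26 → advance +1; mR−mL=5/6 → turn +1·90°
n=1: pose=(7,-4,W); sL=120/289, sR=24/37; mL=-4716/10693, mR=9156/10693; mL+mR=120/289 → advance +1; mR−mL=48/37 → turn +1·90°
n=2: pose=(6,-4,S); sL=60/173, sR=60/137; mL=-6270/23701, mR=14490/23701; mL+mR=60/173 → advance +1; mR−mL=120/137 → turn +1·90°
n=3: pose=(6,-5,E); sL=24/53, sR=120/377; mL=-1836/19981, mR=10884/19981; mL+mR=24/53 → advance +1; mR−mL=240/377 → turn +1·90°
n=4: pose=(7,-5,N); sL=15/26, sR=5/12; mL=-5/39, mR=55/78; mL+mR=15/26 → advance +1; mR−mL=5/6 → turn +1·90°
n=5: pose=(7,-4,W); sL=120/289, sR=24/37; mL=-4716/10693, mR=9156/10693; mL+mR=120/289 → advance +1; mR−mL=48/37 → turn +1·90°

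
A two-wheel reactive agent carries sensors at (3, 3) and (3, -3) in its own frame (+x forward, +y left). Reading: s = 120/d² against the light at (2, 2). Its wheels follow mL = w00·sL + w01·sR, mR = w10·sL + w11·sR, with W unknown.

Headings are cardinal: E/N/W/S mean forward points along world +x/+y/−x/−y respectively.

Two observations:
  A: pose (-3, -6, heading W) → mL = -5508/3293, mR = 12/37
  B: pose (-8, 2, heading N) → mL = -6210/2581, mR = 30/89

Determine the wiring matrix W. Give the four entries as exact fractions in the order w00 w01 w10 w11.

-1/2 -1 1/2 0

obs A: pose=(-3,-6,W) → sL=24/37, sR=120/89, mL=-5508/3293, mR=12/37
obs B: pose=(-8,2,N) → sL=60/89, sR=60/29, mL=-6210/2581, mR=30/89
sensor matrix S = [[24/37, 120/89], [60/89, 60/29]]; det S = 3680640/8499233
solve [mL_A; mL_B] = S·[w00; w01] and [mR_A; mR_B] = S·[w10; w11]:
  w00 = -1/2, w01 = -1, w10 = 1/2, w11 = 0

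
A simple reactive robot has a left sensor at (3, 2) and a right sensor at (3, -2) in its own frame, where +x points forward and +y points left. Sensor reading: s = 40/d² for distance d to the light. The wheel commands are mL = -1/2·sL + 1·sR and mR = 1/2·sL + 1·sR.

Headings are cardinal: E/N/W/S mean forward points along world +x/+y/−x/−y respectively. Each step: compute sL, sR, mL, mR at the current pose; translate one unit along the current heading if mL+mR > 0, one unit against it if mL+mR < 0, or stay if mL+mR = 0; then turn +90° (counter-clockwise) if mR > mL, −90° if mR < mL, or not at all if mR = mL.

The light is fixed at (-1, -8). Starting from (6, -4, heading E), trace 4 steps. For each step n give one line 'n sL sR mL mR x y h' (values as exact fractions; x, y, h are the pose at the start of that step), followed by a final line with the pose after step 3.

n=0: pose=(6,-4,E); sL=5/17, sR=5/13; mL=105/442, mR=235/442; mL+mR=10/13 → advance +1; mR−mL=5/17 → turn +1·90°
n=1: pose=(7,-4,N); sL=8/17, sR=40/149; mL=84/2533, mR=1276/2533; mL+mR=80/149 → advance +1; mR−mL=8/17 → turn +1·90°
n=2: pose=(7,-3,W); sL=20/17, sR=20/37; mL=-30/629, mR=710/629; mL+mR=40/37 → advance +1; mR−mL=20/17 → turn +1·90°
n=3: pose=(6,-3,S); sL=8/17, sR=40/29; mL=564/493, mR=796/493; mL+mR=80/29 → advance +1; mR−mL=8/17 → turn +1·90°

0 5/17 5/13 105/442 235/442 6 -4 E
1 8/17 40/149 84/2533 1276/2533 7 -4 N
2 20/17 20/37 -30/629 710/629 7 -3 W
3 8/17 40/29 564/493 796/493 6 -3 S
final 6 -4 E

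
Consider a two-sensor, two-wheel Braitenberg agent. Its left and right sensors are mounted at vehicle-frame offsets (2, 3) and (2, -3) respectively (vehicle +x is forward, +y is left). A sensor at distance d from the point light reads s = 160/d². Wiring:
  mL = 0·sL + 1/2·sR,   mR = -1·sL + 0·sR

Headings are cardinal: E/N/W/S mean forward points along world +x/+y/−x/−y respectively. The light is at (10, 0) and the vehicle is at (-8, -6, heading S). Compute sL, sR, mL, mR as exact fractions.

left sensor world pos  = (-5, -8); dL² = 289
right sensor world pos = (-11, -8); dR² = 505
sL = 160/289 = 160/289
sR = 160/505 = 32/101
mL = 0·sL + 1/2·sR = 16/101
mR = -1·sL + 0·sR = -160/289

160/289 32/101 16/101 -160/289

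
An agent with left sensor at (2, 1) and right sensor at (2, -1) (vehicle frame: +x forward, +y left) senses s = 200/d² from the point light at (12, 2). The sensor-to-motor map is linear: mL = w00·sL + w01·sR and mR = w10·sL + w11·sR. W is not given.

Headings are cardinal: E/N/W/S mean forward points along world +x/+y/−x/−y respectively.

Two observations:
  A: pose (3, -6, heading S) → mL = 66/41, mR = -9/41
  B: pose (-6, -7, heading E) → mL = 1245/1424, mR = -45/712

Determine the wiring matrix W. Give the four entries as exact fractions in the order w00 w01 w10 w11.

1/2 1 -1 1

obs A: pose=(3,-6,S) → sL=50/41, sR=1, mL=66/41, mR=-9/41
obs B: pose=(-6,-7,E) → sL=5/8, sR=50/89, mL=1245/1424, mR=-45/712
sensor matrix S = [[50/41, 1], [5/8, 50/89]]; det S = 1755/29192
solve [mL_A; mL_B] = S·[w00; w01] and [mR_A; mR_B] = S·[w10; w11]:
  w00 = 1/2, w01 = 1, w10 = -1, w11 = 1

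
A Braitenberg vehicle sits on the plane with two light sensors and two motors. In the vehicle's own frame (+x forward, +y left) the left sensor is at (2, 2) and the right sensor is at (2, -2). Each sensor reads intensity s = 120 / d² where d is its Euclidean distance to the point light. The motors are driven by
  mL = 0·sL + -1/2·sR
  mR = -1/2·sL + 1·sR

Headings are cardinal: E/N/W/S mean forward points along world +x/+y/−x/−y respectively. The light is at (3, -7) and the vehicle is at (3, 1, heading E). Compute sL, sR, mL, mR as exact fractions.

left sensor world pos  = (5, 3); dL² = 104
right sensor world pos = (5, -1); dR² = 40
sL = 120/104 = 15/13
sR = 120/40 = 3
mL = 0·sL + -1/2·sR = -3/2
mR = -1/2·sL + 1·sR = 63/26

15/13 3 -3/2 63/26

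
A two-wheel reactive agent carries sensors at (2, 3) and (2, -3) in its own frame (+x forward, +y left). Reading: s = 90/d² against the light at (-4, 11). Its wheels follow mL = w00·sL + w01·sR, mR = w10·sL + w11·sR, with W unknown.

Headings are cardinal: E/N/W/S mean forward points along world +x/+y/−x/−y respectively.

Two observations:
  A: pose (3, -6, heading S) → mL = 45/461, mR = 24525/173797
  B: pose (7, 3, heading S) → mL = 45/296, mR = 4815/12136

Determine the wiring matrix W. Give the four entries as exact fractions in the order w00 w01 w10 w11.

1/2 0 -1/2 1

obs A: pose=(3,-6,S) → sL=90/461, sR=90/377, mL=45/461, mR=24525/173797
obs B: pose=(7,3,S) → sL=45/148, sR=45/82, mL=45/296, mR=4815/12136
sensor matrix S = [[90/461, 90/377], [45/148, 45/82]]; det S = 18218925/527300098
solve [mL_A; mL_B] = S·[w00; w01] and [mR_A; mR_B] = S·[w10; w11]:
  w00 = 1/2, w01 = 0, w10 = -1/2, w11 = 1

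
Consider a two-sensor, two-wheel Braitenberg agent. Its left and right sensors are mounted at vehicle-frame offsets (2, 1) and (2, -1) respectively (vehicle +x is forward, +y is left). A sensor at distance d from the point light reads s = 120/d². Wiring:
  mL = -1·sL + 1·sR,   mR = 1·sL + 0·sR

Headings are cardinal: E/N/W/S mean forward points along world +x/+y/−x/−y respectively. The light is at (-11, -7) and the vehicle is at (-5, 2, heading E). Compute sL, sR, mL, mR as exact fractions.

30/41 15/16 135/656 30/41

left sensor world pos  = (-3, 3); dL² = 164
right sensor world pos = (-3, 1); dR² = 128
sL = 120/164 = 30/41
sR = 120/128 = 15/16
mL = -1·sL + 1·sR = 135/656
mR = 1·sL + 0·sR = 30/41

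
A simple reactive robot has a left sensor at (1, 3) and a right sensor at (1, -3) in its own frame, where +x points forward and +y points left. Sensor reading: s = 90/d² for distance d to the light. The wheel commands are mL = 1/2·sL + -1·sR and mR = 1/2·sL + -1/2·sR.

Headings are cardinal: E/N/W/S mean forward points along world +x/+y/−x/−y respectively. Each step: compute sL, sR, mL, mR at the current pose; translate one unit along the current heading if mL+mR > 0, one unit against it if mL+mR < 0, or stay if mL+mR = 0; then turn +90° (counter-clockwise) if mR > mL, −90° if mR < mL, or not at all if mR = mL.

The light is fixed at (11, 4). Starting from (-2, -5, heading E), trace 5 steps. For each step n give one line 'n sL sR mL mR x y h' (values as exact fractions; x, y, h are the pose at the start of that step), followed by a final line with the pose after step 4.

0 1/2 5/16 -1/16 3/32 -2 -5 E
1 90/289 18/29 -3897/8381 -1296/8381 -1 -5 N
2 45/169 45/109 -10305/36842 -1350/18421 -1 -6 W
3 18/37 90/317 -477/11729 1188/11729 0 -6 S
4 45/82 45/148 -45/1517 1485/12136 0 -7 E
final 1 -7 N

n=0: pose=(-2,-5,E); sL=1/2, sR=5/16; mL=-1/16, mR=3/32; mL+mR=1/32 → advance +1; mR−mL=5/32 → turn +1·90°
n=1: pose=(-1,-5,N); sL=90/289, sR=18/29; mL=-3897/8381, mR=-1296/8381; mL+mR=-5193/8381 → advance -1; mR−mL=9/29 → turn +1·90°
n=2: pose=(-1,-6,W); sL=45/169, sR=45/109; mL=-10305/36842, mR=-1350/18421; mL+mR=-13005/36842 → advance -1; mR−mL=45/218 → turn +1·90°
n=3: pose=(0,-6,S); sL=18/37, sR=90/317; mL=-477/11729, mR=1188/11729; mL+mR=711/11729 → advance +1; mR−mL=45/317 → turn +1·90°
n=4: pose=(0,-7,E); sL=45/82, sR=45/148; mL=-45/1517, mR=1485/12136; mL+mR=1125/12136 → advance +1; mR−mL=45/296 → turn +1·90°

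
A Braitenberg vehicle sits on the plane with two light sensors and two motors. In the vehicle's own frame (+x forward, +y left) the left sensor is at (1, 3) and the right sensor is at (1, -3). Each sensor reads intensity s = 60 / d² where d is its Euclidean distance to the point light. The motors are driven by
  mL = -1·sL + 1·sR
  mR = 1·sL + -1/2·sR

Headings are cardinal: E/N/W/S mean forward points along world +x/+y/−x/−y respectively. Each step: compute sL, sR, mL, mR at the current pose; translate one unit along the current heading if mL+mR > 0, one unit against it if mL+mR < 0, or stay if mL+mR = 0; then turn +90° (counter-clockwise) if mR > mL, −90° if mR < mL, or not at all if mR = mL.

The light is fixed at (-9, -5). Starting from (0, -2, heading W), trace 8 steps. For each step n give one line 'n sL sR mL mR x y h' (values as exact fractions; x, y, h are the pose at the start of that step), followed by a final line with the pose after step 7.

n=0: pose=(0,-2,W); sL=15/16, sR=3/5; mL=-27/80, mR=51/80; mL+mR=3/10 → advance +1; mR−mL=39/40 → turn +1·90°
n=1: pose=(-1,-2,S); sL=12/25, sR=60/29; mL=1152/725, mR=-402/725; mL+mR=30/29 → advance +1; mR−mL=-1554/725 → turn -1·90°
n=2: pose=(-1,-3,W); sL=6/5, sR=30/37; mL=-72/185, mR=147/185; mL+mR=15/37 → advance +1; mR−mL=219/185 → turn +1·90°
n=3: pose=(-2,-3,S); sL=60/101, sR=60/17; mL=5040/1717, mR=-2010/1717; mL+mR=30/17 → advance +1; mR−mL=-7050/1717 → turn -1·90°
n=4: pose=(-2,-4,W); sL=3/2, sR=15/13; mL=-9/26, mR=12/13; mL+mR=15/26 → advance +1; mR−mL=33/26 → turn +1·90°
n=5: pose=(-3,-4,S); sL=20/27, sR=20/3; mL=160/27, mR=-70/27; mL+mR=10/3 → advance +1; mR−mL=-230/27 → turn -1·90°
n=6: pose=(-3,-5,W); sL=30/17, sR=30/17; mL=0, mR=15/17; mL+mR=15/17 → advance +1; mR−mL=15/17 → turn +1·90°
n=7: pose=(-4,-5,S); sL=12/13, sR=12; mL=144/13, mR=-66/13; mL+mR=6 → advance +1; mR−mL=-210/13 → turn -1·90°

0 15/16 3/5 -27/80 51/80 0 -2 W
1 12/25 60/29 1152/725 -402/725 -1 -2 S
2 6/5 30/37 -72/185 147/185 -1 -3 W
3 60/101 60/17 5040/1717 -2010/1717 -2 -3 S
4 3/2 15/13 -9/26 12/13 -2 -4 W
5 20/27 20/3 160/27 -70/27 -3 -4 S
6 30/17 30/17 0 15/17 -3 -5 W
7 12/13 12 144/13 -66/13 -4 -5 S
final -4 -6 W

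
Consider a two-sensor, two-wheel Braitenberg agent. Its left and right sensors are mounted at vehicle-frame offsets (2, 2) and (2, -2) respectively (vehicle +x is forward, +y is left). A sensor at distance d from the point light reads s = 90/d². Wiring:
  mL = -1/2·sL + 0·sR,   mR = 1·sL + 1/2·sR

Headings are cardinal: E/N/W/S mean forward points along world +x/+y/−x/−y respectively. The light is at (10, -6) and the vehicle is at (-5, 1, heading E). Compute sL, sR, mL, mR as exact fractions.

9/25 45/97 -9/50 2871/4850

left sensor world pos  = (-3, 3); dL² = 250
right sensor world pos = (-3, -1); dR² = 194
sL = 90/250 = 9/25
sR = 90/194 = 45/97
mL = -1/2·sL + 0·sR = -9/50
mR = 1·sL + 1/2·sR = 2871/4850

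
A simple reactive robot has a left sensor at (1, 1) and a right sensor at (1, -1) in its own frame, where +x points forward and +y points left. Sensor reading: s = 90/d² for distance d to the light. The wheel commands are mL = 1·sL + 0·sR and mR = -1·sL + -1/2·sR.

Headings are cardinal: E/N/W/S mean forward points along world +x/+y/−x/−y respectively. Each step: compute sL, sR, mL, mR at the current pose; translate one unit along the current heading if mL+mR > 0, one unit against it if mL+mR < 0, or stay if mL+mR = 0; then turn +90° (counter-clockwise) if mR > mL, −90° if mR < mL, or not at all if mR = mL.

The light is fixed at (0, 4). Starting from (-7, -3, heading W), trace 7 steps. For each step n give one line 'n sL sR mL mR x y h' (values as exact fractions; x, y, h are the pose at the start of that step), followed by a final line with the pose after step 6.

0 45/64 9/10 45/64 -369/320 -7 -3 W
1 18/17 90/61 18/17 -1863/1037 -6 -3 N
2 45/37 45/53 45/37 -6435/3922 -6 -4 E
3 10/13 18/29 10/13 -407/377 -7 -4 S
4 45/64 9/10 45/64 -369/320 -7 -3 W
5 18/17 90/61 18/17 -1863/1037 -6 -3 N
6 45/37 45/53 45/37 -6435/3922 -6 -4 E
final -7 -4 S

n=0: pose=(-7,-3,W); sL=45/64, sR=9/10; mL=45/64, mR=-369/320; mL+mR=-9/20 → advance -1; mR−mL=-297/160 → turn -1·90°
n=1: pose=(-6,-3,N); sL=18/17, sR=90/61; mL=18/17, mR=-1863/1037; mL+mR=-45/61 → advance -1; mR−mL=-2961/1037 → turn -1·90°
n=2: pose=(-6,-4,E); sL=45/37, sR=45/53; mL=45/37, mR=-6435/3922; mL+mR=-45/106 → advance -1; mR−mL=-11205/3922 → turn -1·90°
n=3: pose=(-7,-4,S); sL=10/13, sR=18/29; mL=10/13, mR=-407/377; mL+mR=-9/29 → advance -1; mR−mL=-697/377 → turn -1·90°
n=4: pose=(-7,-3,W); sL=45/64, sR=9/10; mL=45/64, mR=-369/320; mL+mR=-9/20 → advance -1; mR−mL=-297/160 → turn -1·90°
n=5: pose=(-6,-3,N); sL=18/17, sR=90/61; mL=18/17, mR=-1863/1037; mL+mR=-45/61 → advance -1; mR−mL=-2961/1037 → turn -1·90°
n=6: pose=(-6,-4,E); sL=45/37, sR=45/53; mL=45/37, mR=-6435/3922; mL+mR=-45/106 → advance -1; mR−mL=-11205/3922 → turn -1·90°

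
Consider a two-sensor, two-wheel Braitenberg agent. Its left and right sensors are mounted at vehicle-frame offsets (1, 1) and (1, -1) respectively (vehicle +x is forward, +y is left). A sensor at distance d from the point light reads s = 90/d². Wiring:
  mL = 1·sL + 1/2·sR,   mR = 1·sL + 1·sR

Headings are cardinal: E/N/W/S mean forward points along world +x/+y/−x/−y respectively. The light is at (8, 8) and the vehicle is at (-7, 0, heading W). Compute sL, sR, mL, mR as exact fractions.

90/337 18/61 8523/20557 11556/20557

left sensor world pos  = (-8, -1); dL² = 337
right sensor world pos = (-8, 1); dR² = 305
sL = 90/337 = 90/337
sR = 90/305 = 18/61
mL = 1·sL + 1/2·sR = 8523/20557
mR = 1·sL + 1·sR = 11556/20557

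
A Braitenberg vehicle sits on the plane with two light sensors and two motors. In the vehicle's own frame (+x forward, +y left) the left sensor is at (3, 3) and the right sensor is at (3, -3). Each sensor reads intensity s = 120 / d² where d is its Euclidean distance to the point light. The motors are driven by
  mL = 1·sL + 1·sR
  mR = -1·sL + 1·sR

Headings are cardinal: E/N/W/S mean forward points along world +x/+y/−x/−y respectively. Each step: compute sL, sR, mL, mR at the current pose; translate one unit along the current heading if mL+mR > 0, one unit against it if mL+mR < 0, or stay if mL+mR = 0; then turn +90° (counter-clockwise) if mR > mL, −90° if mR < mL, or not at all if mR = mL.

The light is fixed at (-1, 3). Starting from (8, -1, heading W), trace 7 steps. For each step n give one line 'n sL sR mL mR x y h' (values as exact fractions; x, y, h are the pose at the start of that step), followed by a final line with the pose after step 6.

0 24/17 120/37 2928/629 1152/629 8 -1 W
1 60/13 60/61 4440/793 -2880/793 7 -1 N
2 120/121 120/157 33360/18997 -4320/18997 7 0 E
3 2/3 5/3 7/3 1 8 0 S
4 24/17 120/37 2928/629 1152/629 8 -1 W
5 60/13 60/61 4440/793 -2880/793 7 -1 N
6 120/121 120/157 33360/18997 -4320/18997 7 0 E
final 8 0 S

n=0: pose=(8,-1,W); sL=24/17, sR=120/37; mL=2928/629, mR=1152/629; mL+mR=240/37 → advance +1; mR−mL=-48/17 → turn -1·90°
n=1: pose=(7,-1,N); sL=60/13, sR=60/61; mL=4440/793, mR=-2880/793; mL+mR=120/61 → advance +1; mR−mL=-120/13 → turn -1·90°
n=2: pose=(7,0,E); sL=120/121, sR=120/157; mL=33360/18997, mR=-4320/18997; mL+mR=240/157 → advance +1; mR−mL=-240/121 → turn -1·90°
n=3: pose=(8,0,S); sL=2/3, sR=5/3; mL=7/3, mR=1; mL+mR=10/3 → advance +1; mR−mL=-4/3 → turn -1·90°
n=4: pose=(8,-1,W); sL=24/17, sR=120/37; mL=2928/629, mR=1152/629; mL+mR=240/37 → advance +1; mR−mL=-48/17 → turn -1·90°
n=5: pose=(7,-1,N); sL=60/13, sR=60/61; mL=4440/793, mR=-2880/793; mL+mR=120/61 → advance +1; mR−mL=-120/13 → turn -1·90°
n=6: pose=(7,0,E); sL=120/121, sR=120/157; mL=33360/18997, mR=-4320/18997; mL+mR=240/157 → advance +1; mR−mL=-240/121 → turn -1·90°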